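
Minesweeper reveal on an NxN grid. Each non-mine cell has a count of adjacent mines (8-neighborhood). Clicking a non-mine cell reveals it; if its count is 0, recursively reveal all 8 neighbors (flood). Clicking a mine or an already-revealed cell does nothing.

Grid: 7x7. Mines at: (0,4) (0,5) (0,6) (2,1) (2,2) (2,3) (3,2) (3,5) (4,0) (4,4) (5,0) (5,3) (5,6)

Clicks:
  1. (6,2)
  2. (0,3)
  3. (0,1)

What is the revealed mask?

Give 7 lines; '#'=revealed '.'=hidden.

Click 1 (6,2) count=1: revealed 1 new [(6,2)] -> total=1
Click 2 (0,3) count=1: revealed 1 new [(0,3)] -> total=2
Click 3 (0,1) count=0: revealed 7 new [(0,0) (0,1) (0,2) (1,0) (1,1) (1,2) (1,3)] -> total=9

Answer: ####...
####...
.......
.......
.......
.......
..#....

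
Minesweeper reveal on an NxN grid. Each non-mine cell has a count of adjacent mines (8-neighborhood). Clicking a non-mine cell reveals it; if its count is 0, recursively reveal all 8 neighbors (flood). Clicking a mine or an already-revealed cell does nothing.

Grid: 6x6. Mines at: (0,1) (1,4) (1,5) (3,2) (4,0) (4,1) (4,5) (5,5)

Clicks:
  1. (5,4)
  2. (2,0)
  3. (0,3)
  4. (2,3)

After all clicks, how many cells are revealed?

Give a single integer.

Click 1 (5,4) count=2: revealed 1 new [(5,4)] -> total=1
Click 2 (2,0) count=0: revealed 6 new [(1,0) (1,1) (2,0) (2,1) (3,0) (3,1)] -> total=7
Click 3 (0,3) count=1: revealed 1 new [(0,3)] -> total=8
Click 4 (2,3) count=2: revealed 1 new [(2,3)] -> total=9

Answer: 9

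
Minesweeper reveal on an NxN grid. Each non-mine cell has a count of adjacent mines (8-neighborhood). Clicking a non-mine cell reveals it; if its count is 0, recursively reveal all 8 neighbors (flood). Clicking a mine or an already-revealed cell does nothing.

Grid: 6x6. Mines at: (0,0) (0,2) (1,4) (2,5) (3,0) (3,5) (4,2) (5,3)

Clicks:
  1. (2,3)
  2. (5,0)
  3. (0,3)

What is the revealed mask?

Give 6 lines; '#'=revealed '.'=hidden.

Click 1 (2,3) count=1: revealed 1 new [(2,3)] -> total=1
Click 2 (5,0) count=0: revealed 4 new [(4,0) (4,1) (5,0) (5,1)] -> total=5
Click 3 (0,3) count=2: revealed 1 new [(0,3)] -> total=6

Answer: ...#..
......
...#..
......
##....
##....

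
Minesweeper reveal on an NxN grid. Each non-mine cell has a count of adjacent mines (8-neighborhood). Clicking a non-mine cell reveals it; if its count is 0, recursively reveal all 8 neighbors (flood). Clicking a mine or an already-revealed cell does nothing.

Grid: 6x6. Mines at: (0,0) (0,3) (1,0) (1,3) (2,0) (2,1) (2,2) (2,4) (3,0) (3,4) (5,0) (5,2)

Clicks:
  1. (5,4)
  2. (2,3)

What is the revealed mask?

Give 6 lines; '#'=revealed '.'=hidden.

Answer: ......
......
...#..
......
...###
...###

Derivation:
Click 1 (5,4) count=0: revealed 6 new [(4,3) (4,4) (4,5) (5,3) (5,4) (5,5)] -> total=6
Click 2 (2,3) count=4: revealed 1 new [(2,3)] -> total=7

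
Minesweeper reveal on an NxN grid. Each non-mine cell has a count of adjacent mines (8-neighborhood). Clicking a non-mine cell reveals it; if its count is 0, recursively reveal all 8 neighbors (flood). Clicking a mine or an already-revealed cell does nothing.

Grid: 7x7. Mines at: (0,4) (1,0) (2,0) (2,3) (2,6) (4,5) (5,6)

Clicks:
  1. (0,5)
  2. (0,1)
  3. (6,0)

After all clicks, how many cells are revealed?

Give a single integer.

Answer: 24

Derivation:
Click 1 (0,5) count=1: revealed 1 new [(0,5)] -> total=1
Click 2 (0,1) count=1: revealed 1 new [(0,1)] -> total=2
Click 3 (6,0) count=0: revealed 22 new [(3,0) (3,1) (3,2) (3,3) (3,4) (4,0) (4,1) (4,2) (4,3) (4,4) (5,0) (5,1) (5,2) (5,3) (5,4) (5,5) (6,0) (6,1) (6,2) (6,3) (6,4) (6,5)] -> total=24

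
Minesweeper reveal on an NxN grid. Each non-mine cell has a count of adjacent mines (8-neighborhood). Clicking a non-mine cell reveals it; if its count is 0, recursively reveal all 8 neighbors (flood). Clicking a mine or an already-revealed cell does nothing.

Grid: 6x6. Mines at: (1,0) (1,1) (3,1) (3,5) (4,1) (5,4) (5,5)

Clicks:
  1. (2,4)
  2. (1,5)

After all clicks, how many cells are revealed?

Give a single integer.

Click 1 (2,4) count=1: revealed 1 new [(2,4)] -> total=1
Click 2 (1,5) count=0: revealed 17 new [(0,2) (0,3) (0,4) (0,5) (1,2) (1,3) (1,4) (1,5) (2,2) (2,3) (2,5) (3,2) (3,3) (3,4) (4,2) (4,3) (4,4)] -> total=18

Answer: 18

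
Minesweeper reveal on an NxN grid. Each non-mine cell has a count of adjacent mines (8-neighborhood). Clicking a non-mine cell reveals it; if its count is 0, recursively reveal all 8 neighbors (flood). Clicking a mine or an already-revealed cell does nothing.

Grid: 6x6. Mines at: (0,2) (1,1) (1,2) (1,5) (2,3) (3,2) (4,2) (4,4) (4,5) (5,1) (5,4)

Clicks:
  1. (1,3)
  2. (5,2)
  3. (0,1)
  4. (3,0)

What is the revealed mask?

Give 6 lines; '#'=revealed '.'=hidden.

Click 1 (1,3) count=3: revealed 1 new [(1,3)] -> total=1
Click 2 (5,2) count=2: revealed 1 new [(5,2)] -> total=2
Click 3 (0,1) count=3: revealed 1 new [(0,1)] -> total=3
Click 4 (3,0) count=0: revealed 6 new [(2,0) (2,1) (3,0) (3,1) (4,0) (4,1)] -> total=9

Answer: .#....
...#..
##....
##....
##....
..#...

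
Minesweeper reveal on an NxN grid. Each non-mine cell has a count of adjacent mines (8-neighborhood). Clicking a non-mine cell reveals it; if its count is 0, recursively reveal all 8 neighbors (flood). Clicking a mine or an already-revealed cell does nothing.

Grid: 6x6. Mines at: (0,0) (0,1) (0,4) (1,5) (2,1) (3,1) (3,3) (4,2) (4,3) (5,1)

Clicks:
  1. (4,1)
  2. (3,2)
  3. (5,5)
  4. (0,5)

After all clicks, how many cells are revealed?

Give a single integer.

Answer: 11

Derivation:
Click 1 (4,1) count=3: revealed 1 new [(4,1)] -> total=1
Click 2 (3,2) count=5: revealed 1 new [(3,2)] -> total=2
Click 3 (5,5) count=0: revealed 8 new [(2,4) (2,5) (3,4) (3,5) (4,4) (4,5) (5,4) (5,5)] -> total=10
Click 4 (0,5) count=2: revealed 1 new [(0,5)] -> total=11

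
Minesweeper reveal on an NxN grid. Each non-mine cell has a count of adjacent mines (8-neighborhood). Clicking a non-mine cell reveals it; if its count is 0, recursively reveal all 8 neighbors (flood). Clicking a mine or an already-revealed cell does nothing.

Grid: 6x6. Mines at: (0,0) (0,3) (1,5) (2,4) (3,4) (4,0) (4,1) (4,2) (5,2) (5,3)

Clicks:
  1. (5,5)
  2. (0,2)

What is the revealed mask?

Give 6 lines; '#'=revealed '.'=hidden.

Click 1 (5,5) count=0: revealed 4 new [(4,4) (4,5) (5,4) (5,5)] -> total=4
Click 2 (0,2) count=1: revealed 1 new [(0,2)] -> total=5

Answer: ..#...
......
......
......
....##
....##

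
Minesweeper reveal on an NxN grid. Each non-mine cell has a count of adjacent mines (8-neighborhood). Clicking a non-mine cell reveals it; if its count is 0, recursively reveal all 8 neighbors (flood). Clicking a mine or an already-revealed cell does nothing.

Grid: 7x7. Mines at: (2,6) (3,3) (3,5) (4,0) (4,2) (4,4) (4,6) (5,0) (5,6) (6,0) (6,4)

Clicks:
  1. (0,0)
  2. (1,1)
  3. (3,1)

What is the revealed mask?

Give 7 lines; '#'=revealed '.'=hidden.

Click 1 (0,0) count=0: revealed 23 new [(0,0) (0,1) (0,2) (0,3) (0,4) (0,5) (0,6) (1,0) (1,1) (1,2) (1,3) (1,4) (1,5) (1,6) (2,0) (2,1) (2,2) (2,3) (2,4) (2,5) (3,0) (3,1) (3,2)] -> total=23
Click 2 (1,1) count=0: revealed 0 new [(none)] -> total=23
Click 3 (3,1) count=2: revealed 0 new [(none)] -> total=23

Answer: #######
#######
######.
###....
.......
.......
.......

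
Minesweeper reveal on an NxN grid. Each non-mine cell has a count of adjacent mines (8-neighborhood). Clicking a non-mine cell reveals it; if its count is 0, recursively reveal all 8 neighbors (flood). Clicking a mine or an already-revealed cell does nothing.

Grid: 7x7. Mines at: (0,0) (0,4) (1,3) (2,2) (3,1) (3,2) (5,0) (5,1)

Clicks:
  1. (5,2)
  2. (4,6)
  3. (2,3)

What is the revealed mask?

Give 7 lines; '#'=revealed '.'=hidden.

Answer: .....##
....###
...####
...####
..#####
..#####
..#####

Derivation:
Click 1 (5,2) count=1: revealed 1 new [(5,2)] -> total=1
Click 2 (4,6) count=0: revealed 27 new [(0,5) (0,6) (1,4) (1,5) (1,6) (2,3) (2,4) (2,5) (2,6) (3,3) (3,4) (3,5) (3,6) (4,2) (4,3) (4,4) (4,5) (4,6) (5,3) (5,4) (5,5) (5,6) (6,2) (6,3) (6,4) (6,5) (6,6)] -> total=28
Click 3 (2,3) count=3: revealed 0 new [(none)] -> total=28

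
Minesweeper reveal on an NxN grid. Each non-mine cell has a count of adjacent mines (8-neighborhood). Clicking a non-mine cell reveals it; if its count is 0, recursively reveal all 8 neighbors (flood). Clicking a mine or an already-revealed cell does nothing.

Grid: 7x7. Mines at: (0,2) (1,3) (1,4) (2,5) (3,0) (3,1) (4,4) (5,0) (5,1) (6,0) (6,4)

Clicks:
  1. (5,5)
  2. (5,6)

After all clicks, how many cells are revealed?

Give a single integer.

Answer: 8

Derivation:
Click 1 (5,5) count=2: revealed 1 new [(5,5)] -> total=1
Click 2 (5,6) count=0: revealed 7 new [(3,5) (3,6) (4,5) (4,6) (5,6) (6,5) (6,6)] -> total=8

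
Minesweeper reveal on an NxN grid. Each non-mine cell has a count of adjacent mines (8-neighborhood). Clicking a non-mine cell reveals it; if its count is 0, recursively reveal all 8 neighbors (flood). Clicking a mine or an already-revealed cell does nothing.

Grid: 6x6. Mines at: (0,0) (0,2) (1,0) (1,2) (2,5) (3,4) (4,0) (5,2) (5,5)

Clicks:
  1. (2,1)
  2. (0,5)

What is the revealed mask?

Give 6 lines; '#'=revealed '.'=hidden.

Answer: ...###
...###
.#....
......
......
......

Derivation:
Click 1 (2,1) count=2: revealed 1 new [(2,1)] -> total=1
Click 2 (0,5) count=0: revealed 6 new [(0,3) (0,4) (0,5) (1,3) (1,4) (1,5)] -> total=7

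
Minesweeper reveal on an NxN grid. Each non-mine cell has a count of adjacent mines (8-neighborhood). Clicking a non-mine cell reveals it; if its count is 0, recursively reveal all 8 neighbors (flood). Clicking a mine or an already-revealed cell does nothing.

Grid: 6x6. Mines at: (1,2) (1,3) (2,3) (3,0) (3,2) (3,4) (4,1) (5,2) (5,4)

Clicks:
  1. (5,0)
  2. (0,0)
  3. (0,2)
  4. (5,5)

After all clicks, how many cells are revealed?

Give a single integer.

Answer: 9

Derivation:
Click 1 (5,0) count=1: revealed 1 new [(5,0)] -> total=1
Click 2 (0,0) count=0: revealed 6 new [(0,0) (0,1) (1,0) (1,1) (2,0) (2,1)] -> total=7
Click 3 (0,2) count=2: revealed 1 new [(0,2)] -> total=8
Click 4 (5,5) count=1: revealed 1 new [(5,5)] -> total=9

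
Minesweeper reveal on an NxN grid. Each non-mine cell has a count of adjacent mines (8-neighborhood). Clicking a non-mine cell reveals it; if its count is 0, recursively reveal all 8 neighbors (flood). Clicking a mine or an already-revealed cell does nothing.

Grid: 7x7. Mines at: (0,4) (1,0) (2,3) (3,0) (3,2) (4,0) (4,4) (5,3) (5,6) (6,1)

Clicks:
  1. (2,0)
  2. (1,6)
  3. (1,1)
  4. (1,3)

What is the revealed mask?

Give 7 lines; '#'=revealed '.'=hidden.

Click 1 (2,0) count=2: revealed 1 new [(2,0)] -> total=1
Click 2 (1,6) count=0: revealed 13 new [(0,5) (0,6) (1,4) (1,5) (1,6) (2,4) (2,5) (2,6) (3,4) (3,5) (3,6) (4,5) (4,6)] -> total=14
Click 3 (1,1) count=1: revealed 1 new [(1,1)] -> total=15
Click 4 (1,3) count=2: revealed 1 new [(1,3)] -> total=16

Answer: .....##
.#.####
#...###
....###
.....##
.......
.......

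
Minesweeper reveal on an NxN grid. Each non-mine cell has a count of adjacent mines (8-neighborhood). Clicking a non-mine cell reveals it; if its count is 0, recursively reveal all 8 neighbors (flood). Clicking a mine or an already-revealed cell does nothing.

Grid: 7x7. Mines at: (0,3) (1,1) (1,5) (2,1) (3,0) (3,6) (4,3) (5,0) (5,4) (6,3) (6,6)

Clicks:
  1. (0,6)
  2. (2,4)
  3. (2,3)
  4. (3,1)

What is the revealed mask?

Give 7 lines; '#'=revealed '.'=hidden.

Answer: ......#
..###..
..###..
.####..
.......
.......
.......

Derivation:
Click 1 (0,6) count=1: revealed 1 new [(0,6)] -> total=1
Click 2 (2,4) count=1: revealed 1 new [(2,4)] -> total=2
Click 3 (2,3) count=0: revealed 8 new [(1,2) (1,3) (1,4) (2,2) (2,3) (3,2) (3,3) (3,4)] -> total=10
Click 4 (3,1) count=2: revealed 1 new [(3,1)] -> total=11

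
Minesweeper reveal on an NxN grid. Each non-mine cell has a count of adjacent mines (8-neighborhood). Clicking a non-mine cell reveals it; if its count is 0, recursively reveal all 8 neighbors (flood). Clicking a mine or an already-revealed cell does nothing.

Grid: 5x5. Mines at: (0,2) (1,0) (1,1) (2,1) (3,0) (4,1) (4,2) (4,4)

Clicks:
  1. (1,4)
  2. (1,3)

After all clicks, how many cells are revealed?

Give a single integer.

Answer: 11

Derivation:
Click 1 (1,4) count=0: revealed 11 new [(0,3) (0,4) (1,2) (1,3) (1,4) (2,2) (2,3) (2,4) (3,2) (3,3) (3,4)] -> total=11
Click 2 (1,3) count=1: revealed 0 new [(none)] -> total=11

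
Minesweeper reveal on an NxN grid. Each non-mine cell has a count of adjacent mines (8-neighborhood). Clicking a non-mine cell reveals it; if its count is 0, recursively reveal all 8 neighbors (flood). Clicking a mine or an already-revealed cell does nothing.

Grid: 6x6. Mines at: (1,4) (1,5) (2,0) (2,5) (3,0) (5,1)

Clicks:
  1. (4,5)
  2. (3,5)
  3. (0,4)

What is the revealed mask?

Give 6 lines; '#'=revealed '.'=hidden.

Answer: #####.
####..
.####.
.#####
.#####
..####

Derivation:
Click 1 (4,5) count=0: revealed 26 new [(0,0) (0,1) (0,2) (0,3) (1,0) (1,1) (1,2) (1,3) (2,1) (2,2) (2,3) (2,4) (3,1) (3,2) (3,3) (3,4) (3,5) (4,1) (4,2) (4,3) (4,4) (4,5) (5,2) (5,3) (5,4) (5,5)] -> total=26
Click 2 (3,5) count=1: revealed 0 new [(none)] -> total=26
Click 3 (0,4) count=2: revealed 1 new [(0,4)] -> total=27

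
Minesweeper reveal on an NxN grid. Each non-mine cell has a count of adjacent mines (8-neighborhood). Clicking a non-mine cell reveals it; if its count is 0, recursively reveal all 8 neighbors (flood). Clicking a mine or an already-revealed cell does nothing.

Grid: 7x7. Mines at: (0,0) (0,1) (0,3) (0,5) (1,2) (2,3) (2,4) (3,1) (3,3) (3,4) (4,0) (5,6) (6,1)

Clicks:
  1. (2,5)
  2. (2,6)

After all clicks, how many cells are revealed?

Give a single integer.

Click 1 (2,5) count=2: revealed 1 new [(2,5)] -> total=1
Click 2 (2,6) count=0: revealed 7 new [(1,5) (1,6) (2,6) (3,5) (3,6) (4,5) (4,6)] -> total=8

Answer: 8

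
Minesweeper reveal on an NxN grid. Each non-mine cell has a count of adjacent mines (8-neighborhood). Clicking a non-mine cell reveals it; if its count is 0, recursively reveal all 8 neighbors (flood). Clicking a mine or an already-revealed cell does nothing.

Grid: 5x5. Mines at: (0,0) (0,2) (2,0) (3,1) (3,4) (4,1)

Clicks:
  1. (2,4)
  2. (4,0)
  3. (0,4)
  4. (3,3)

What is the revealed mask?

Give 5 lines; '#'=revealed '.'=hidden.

Click 1 (2,4) count=1: revealed 1 new [(2,4)] -> total=1
Click 2 (4,0) count=2: revealed 1 new [(4,0)] -> total=2
Click 3 (0,4) count=0: revealed 5 new [(0,3) (0,4) (1,3) (1,4) (2,3)] -> total=7
Click 4 (3,3) count=1: revealed 1 new [(3,3)] -> total=8

Answer: ...##
...##
...##
...#.
#....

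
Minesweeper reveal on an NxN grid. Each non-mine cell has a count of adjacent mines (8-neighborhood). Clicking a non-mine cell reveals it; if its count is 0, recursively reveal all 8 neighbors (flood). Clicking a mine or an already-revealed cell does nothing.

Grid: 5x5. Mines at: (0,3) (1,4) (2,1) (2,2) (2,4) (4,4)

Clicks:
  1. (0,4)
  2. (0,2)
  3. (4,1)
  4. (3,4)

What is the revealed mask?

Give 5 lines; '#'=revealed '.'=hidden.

Click 1 (0,4) count=2: revealed 1 new [(0,4)] -> total=1
Click 2 (0,2) count=1: revealed 1 new [(0,2)] -> total=2
Click 3 (4,1) count=0: revealed 8 new [(3,0) (3,1) (3,2) (3,3) (4,0) (4,1) (4,2) (4,3)] -> total=10
Click 4 (3,4) count=2: revealed 1 new [(3,4)] -> total=11

Answer: ..#.#
.....
.....
#####
####.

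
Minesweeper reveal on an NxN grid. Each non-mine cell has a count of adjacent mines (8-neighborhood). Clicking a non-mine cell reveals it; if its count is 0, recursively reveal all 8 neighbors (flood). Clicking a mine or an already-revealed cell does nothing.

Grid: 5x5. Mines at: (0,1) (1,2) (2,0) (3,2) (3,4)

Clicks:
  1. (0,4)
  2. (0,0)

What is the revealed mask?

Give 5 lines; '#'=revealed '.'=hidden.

Answer: #..##
...##
...##
.....
.....

Derivation:
Click 1 (0,4) count=0: revealed 6 new [(0,3) (0,4) (1,3) (1,4) (2,3) (2,4)] -> total=6
Click 2 (0,0) count=1: revealed 1 new [(0,0)] -> total=7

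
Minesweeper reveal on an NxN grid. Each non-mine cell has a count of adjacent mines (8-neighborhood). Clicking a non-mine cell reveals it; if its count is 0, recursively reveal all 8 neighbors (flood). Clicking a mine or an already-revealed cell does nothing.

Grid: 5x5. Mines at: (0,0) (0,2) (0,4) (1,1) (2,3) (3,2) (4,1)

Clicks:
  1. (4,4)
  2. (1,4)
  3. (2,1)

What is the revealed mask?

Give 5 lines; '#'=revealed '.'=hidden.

Answer: .....
....#
.#...
...##
...##

Derivation:
Click 1 (4,4) count=0: revealed 4 new [(3,3) (3,4) (4,3) (4,4)] -> total=4
Click 2 (1,4) count=2: revealed 1 new [(1,4)] -> total=5
Click 3 (2,1) count=2: revealed 1 new [(2,1)] -> total=6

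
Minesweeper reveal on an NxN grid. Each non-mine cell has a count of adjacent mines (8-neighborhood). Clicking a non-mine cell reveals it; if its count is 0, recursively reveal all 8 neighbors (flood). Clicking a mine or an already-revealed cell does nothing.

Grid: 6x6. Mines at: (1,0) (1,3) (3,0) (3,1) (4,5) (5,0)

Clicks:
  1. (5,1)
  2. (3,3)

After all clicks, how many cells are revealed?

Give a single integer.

Click 1 (5,1) count=1: revealed 1 new [(5,1)] -> total=1
Click 2 (3,3) count=0: revealed 13 new [(2,2) (2,3) (2,4) (3,2) (3,3) (3,4) (4,1) (4,2) (4,3) (4,4) (5,2) (5,3) (5,4)] -> total=14

Answer: 14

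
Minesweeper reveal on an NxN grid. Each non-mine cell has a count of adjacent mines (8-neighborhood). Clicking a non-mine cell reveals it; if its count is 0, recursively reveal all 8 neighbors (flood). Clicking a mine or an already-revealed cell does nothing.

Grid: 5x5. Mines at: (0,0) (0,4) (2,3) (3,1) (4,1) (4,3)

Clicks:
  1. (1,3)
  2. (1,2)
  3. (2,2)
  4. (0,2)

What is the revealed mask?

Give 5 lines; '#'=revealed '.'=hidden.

Answer: .###.
.###.
..#..
.....
.....

Derivation:
Click 1 (1,3) count=2: revealed 1 new [(1,3)] -> total=1
Click 2 (1,2) count=1: revealed 1 new [(1,2)] -> total=2
Click 3 (2,2) count=2: revealed 1 new [(2,2)] -> total=3
Click 4 (0,2) count=0: revealed 4 new [(0,1) (0,2) (0,3) (1,1)] -> total=7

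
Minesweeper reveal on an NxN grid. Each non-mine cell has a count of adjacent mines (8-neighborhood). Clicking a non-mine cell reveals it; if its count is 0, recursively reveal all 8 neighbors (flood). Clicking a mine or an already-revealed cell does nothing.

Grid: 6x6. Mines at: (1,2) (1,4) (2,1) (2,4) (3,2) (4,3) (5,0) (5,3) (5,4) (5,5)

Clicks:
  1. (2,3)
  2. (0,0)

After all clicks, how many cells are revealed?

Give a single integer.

Click 1 (2,3) count=4: revealed 1 new [(2,3)] -> total=1
Click 2 (0,0) count=0: revealed 4 new [(0,0) (0,1) (1,0) (1,1)] -> total=5

Answer: 5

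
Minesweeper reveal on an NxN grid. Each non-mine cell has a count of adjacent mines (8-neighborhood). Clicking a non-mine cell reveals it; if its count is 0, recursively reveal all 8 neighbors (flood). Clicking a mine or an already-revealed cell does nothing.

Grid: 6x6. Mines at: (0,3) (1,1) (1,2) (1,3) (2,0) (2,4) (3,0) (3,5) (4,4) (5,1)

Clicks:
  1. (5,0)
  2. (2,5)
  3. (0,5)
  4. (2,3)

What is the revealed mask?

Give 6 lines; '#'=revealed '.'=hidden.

Click 1 (5,0) count=1: revealed 1 new [(5,0)] -> total=1
Click 2 (2,5) count=2: revealed 1 new [(2,5)] -> total=2
Click 3 (0,5) count=0: revealed 4 new [(0,4) (0,5) (1,4) (1,5)] -> total=6
Click 4 (2,3) count=3: revealed 1 new [(2,3)] -> total=7

Answer: ....##
....##
...#.#
......
......
#.....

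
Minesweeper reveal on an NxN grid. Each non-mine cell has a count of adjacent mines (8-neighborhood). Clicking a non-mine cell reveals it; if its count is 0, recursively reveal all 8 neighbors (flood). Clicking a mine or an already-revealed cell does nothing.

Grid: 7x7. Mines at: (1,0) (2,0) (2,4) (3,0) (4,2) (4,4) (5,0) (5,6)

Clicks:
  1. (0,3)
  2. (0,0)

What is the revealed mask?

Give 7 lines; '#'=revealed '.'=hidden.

Click 1 (0,3) count=0: revealed 24 new [(0,1) (0,2) (0,3) (0,4) (0,5) (0,6) (1,1) (1,2) (1,3) (1,4) (1,5) (1,6) (2,1) (2,2) (2,3) (2,5) (2,6) (3,1) (3,2) (3,3) (3,5) (3,6) (4,5) (4,6)] -> total=24
Click 2 (0,0) count=1: revealed 1 new [(0,0)] -> total=25

Answer: #######
.######
.###.##
.###.##
.....##
.......
.......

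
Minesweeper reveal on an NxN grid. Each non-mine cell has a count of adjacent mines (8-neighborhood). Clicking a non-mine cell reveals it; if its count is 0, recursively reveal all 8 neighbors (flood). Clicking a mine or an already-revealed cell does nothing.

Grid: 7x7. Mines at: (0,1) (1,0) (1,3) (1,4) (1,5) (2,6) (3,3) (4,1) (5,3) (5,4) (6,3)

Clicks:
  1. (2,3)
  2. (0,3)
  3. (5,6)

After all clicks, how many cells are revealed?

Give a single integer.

Click 1 (2,3) count=3: revealed 1 new [(2,3)] -> total=1
Click 2 (0,3) count=2: revealed 1 new [(0,3)] -> total=2
Click 3 (5,6) count=0: revealed 8 new [(3,5) (3,6) (4,5) (4,6) (5,5) (5,6) (6,5) (6,6)] -> total=10

Answer: 10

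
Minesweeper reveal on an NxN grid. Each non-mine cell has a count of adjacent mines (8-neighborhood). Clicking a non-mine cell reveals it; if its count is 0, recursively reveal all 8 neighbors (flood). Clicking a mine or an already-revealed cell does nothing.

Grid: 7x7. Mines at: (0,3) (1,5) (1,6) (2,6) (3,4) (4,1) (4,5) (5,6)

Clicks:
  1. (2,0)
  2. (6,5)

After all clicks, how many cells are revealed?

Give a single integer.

Answer: 16

Derivation:
Click 1 (2,0) count=0: revealed 15 new [(0,0) (0,1) (0,2) (1,0) (1,1) (1,2) (1,3) (2,0) (2,1) (2,2) (2,3) (3,0) (3,1) (3,2) (3,3)] -> total=15
Click 2 (6,5) count=1: revealed 1 new [(6,5)] -> total=16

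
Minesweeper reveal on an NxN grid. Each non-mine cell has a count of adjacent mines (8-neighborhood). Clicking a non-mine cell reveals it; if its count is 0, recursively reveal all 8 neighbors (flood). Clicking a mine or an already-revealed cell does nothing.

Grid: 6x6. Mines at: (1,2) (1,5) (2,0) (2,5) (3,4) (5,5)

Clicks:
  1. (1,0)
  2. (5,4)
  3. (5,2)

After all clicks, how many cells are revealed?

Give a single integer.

Answer: 18

Derivation:
Click 1 (1,0) count=1: revealed 1 new [(1,0)] -> total=1
Click 2 (5,4) count=1: revealed 1 new [(5,4)] -> total=2
Click 3 (5,2) count=0: revealed 16 new [(2,1) (2,2) (2,3) (3,0) (3,1) (3,2) (3,3) (4,0) (4,1) (4,2) (4,3) (4,4) (5,0) (5,1) (5,2) (5,3)] -> total=18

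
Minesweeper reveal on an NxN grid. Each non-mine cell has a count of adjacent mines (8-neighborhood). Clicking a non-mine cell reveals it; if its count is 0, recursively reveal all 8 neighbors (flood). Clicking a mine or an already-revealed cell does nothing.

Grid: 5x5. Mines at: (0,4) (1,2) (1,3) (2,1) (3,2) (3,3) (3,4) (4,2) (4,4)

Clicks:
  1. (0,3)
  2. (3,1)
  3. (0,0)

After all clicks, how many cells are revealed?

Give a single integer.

Click 1 (0,3) count=3: revealed 1 new [(0,3)] -> total=1
Click 2 (3,1) count=3: revealed 1 new [(3,1)] -> total=2
Click 3 (0,0) count=0: revealed 4 new [(0,0) (0,1) (1,0) (1,1)] -> total=6

Answer: 6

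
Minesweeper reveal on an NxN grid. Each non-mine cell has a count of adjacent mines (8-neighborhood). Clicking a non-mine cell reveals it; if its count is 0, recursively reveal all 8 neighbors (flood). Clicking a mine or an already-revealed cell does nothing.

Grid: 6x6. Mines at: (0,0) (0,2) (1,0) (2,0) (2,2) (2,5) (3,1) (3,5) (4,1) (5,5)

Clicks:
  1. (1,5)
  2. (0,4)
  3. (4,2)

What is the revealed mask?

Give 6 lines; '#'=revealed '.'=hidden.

Answer: ...###
...###
......
......
..#...
......

Derivation:
Click 1 (1,5) count=1: revealed 1 new [(1,5)] -> total=1
Click 2 (0,4) count=0: revealed 5 new [(0,3) (0,4) (0,5) (1,3) (1,4)] -> total=6
Click 3 (4,2) count=2: revealed 1 new [(4,2)] -> total=7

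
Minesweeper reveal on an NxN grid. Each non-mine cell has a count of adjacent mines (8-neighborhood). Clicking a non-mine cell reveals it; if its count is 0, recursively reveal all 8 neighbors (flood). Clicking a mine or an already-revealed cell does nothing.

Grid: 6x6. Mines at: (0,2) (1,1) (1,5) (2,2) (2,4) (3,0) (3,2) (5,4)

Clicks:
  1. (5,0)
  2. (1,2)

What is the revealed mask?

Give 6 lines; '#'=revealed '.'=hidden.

Answer: ......
..#...
......
......
####..
####..

Derivation:
Click 1 (5,0) count=0: revealed 8 new [(4,0) (4,1) (4,2) (4,3) (5,0) (5,1) (5,2) (5,3)] -> total=8
Click 2 (1,2) count=3: revealed 1 new [(1,2)] -> total=9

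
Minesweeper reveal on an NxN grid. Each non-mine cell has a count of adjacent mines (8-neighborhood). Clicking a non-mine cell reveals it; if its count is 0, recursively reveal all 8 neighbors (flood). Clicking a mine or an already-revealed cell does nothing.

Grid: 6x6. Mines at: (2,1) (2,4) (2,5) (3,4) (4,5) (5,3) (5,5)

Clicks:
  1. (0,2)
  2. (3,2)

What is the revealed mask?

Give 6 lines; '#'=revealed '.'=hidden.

Answer: ######
######
......
..#...
......
......

Derivation:
Click 1 (0,2) count=0: revealed 12 new [(0,0) (0,1) (0,2) (0,3) (0,4) (0,5) (1,0) (1,1) (1,2) (1,3) (1,4) (1,5)] -> total=12
Click 2 (3,2) count=1: revealed 1 new [(3,2)] -> total=13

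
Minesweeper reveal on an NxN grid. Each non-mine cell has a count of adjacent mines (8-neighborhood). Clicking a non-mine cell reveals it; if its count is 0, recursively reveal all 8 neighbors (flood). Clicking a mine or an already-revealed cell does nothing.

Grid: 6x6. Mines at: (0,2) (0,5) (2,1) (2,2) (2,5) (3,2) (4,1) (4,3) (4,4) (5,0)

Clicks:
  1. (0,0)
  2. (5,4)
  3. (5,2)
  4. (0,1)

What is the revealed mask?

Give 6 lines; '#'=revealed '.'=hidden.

Click 1 (0,0) count=0: revealed 4 new [(0,0) (0,1) (1,0) (1,1)] -> total=4
Click 2 (5,4) count=2: revealed 1 new [(5,4)] -> total=5
Click 3 (5,2) count=2: revealed 1 new [(5,2)] -> total=6
Click 4 (0,1) count=1: revealed 0 new [(none)] -> total=6

Answer: ##....
##....
......
......
......
..#.#.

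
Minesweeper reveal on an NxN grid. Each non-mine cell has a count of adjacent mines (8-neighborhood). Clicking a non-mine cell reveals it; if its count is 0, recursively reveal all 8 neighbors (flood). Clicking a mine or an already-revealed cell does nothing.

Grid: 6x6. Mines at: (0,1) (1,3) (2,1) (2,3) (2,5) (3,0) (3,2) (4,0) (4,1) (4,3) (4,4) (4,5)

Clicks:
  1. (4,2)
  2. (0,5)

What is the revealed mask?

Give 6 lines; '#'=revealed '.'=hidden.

Click 1 (4,2) count=3: revealed 1 new [(4,2)] -> total=1
Click 2 (0,5) count=0: revealed 4 new [(0,4) (0,5) (1,4) (1,5)] -> total=5

Answer: ....##
....##
......
......
..#...
......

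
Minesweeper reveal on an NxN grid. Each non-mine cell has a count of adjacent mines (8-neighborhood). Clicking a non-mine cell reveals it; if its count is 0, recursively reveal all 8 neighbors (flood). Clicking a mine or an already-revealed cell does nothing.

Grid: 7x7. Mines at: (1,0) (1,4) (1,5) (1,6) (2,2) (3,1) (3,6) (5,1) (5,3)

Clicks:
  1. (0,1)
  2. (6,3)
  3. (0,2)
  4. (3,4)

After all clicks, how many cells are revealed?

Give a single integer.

Click 1 (0,1) count=1: revealed 1 new [(0,1)] -> total=1
Click 2 (6,3) count=1: revealed 1 new [(6,3)] -> total=2
Click 3 (0,2) count=0: revealed 5 new [(0,2) (0,3) (1,1) (1,2) (1,3)] -> total=7
Click 4 (3,4) count=0: revealed 9 new [(2,3) (2,4) (2,5) (3,3) (3,4) (3,5) (4,3) (4,4) (4,5)] -> total=16

Answer: 16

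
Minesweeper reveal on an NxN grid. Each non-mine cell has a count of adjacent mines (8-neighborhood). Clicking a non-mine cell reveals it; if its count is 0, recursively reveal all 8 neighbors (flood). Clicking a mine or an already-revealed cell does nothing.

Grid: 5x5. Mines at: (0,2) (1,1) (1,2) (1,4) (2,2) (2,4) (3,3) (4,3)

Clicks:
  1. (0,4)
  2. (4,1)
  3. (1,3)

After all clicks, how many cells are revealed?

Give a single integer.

Answer: 10

Derivation:
Click 1 (0,4) count=1: revealed 1 new [(0,4)] -> total=1
Click 2 (4,1) count=0: revealed 8 new [(2,0) (2,1) (3,0) (3,1) (3,2) (4,0) (4,1) (4,2)] -> total=9
Click 3 (1,3) count=5: revealed 1 new [(1,3)] -> total=10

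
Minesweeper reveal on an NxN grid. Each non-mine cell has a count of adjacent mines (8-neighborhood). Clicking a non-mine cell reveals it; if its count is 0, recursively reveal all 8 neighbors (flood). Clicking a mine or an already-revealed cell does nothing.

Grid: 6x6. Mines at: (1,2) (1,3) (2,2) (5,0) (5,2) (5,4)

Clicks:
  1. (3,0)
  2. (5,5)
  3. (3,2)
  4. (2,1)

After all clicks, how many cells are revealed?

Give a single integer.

Click 1 (3,0) count=0: revealed 10 new [(0,0) (0,1) (1,0) (1,1) (2,0) (2,1) (3,0) (3,1) (4,0) (4,1)] -> total=10
Click 2 (5,5) count=1: revealed 1 new [(5,5)] -> total=11
Click 3 (3,2) count=1: revealed 1 new [(3,2)] -> total=12
Click 4 (2,1) count=2: revealed 0 new [(none)] -> total=12

Answer: 12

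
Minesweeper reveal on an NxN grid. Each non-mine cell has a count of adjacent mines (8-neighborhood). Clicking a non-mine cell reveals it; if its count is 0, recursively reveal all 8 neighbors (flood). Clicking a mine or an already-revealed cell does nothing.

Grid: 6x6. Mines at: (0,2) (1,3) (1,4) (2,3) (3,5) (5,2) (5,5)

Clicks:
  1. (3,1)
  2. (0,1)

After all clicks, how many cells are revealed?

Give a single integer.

Answer: 16

Derivation:
Click 1 (3,1) count=0: revealed 16 new [(0,0) (0,1) (1,0) (1,1) (1,2) (2,0) (2,1) (2,2) (3,0) (3,1) (3,2) (4,0) (4,1) (4,2) (5,0) (5,1)] -> total=16
Click 2 (0,1) count=1: revealed 0 new [(none)] -> total=16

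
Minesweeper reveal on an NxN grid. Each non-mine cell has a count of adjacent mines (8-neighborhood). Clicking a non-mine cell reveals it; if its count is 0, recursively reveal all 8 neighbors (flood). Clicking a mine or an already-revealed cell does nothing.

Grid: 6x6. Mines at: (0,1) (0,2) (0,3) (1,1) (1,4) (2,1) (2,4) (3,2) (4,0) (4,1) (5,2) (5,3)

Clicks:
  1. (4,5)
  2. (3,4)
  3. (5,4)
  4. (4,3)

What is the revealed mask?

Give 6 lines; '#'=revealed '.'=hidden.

Click 1 (4,5) count=0: revealed 6 new [(3,4) (3,5) (4,4) (4,5) (5,4) (5,5)] -> total=6
Click 2 (3,4) count=1: revealed 0 new [(none)] -> total=6
Click 3 (5,4) count=1: revealed 0 new [(none)] -> total=6
Click 4 (4,3) count=3: revealed 1 new [(4,3)] -> total=7

Answer: ......
......
......
....##
...###
....##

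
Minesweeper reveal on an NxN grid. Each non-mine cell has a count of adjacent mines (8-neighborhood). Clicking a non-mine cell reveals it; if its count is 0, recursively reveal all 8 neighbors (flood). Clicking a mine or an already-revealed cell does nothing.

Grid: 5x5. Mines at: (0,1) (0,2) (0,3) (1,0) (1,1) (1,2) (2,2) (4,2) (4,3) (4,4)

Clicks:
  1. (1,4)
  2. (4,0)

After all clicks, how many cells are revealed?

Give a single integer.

Click 1 (1,4) count=1: revealed 1 new [(1,4)] -> total=1
Click 2 (4,0) count=0: revealed 6 new [(2,0) (2,1) (3,0) (3,1) (4,0) (4,1)] -> total=7

Answer: 7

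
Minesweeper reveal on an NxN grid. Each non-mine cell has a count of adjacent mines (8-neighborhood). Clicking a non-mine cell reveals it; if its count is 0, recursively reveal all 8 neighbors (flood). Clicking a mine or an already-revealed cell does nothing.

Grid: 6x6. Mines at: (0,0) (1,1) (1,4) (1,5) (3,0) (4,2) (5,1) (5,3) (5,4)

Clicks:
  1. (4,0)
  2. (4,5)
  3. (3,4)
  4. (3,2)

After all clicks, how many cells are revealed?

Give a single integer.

Answer: 11

Derivation:
Click 1 (4,0) count=2: revealed 1 new [(4,0)] -> total=1
Click 2 (4,5) count=1: revealed 1 new [(4,5)] -> total=2
Click 3 (3,4) count=0: revealed 8 new [(2,3) (2,4) (2,5) (3,3) (3,4) (3,5) (4,3) (4,4)] -> total=10
Click 4 (3,2) count=1: revealed 1 new [(3,2)] -> total=11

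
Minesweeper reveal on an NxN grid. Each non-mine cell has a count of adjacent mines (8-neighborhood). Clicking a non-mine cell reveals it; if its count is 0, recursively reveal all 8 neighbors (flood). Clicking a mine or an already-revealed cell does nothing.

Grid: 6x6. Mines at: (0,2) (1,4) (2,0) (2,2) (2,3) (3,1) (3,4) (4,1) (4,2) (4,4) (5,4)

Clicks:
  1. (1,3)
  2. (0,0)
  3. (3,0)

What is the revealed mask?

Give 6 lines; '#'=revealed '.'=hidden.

Click 1 (1,3) count=4: revealed 1 new [(1,3)] -> total=1
Click 2 (0,0) count=0: revealed 4 new [(0,0) (0,1) (1,0) (1,1)] -> total=5
Click 3 (3,0) count=3: revealed 1 new [(3,0)] -> total=6

Answer: ##....
##.#..
......
#.....
......
......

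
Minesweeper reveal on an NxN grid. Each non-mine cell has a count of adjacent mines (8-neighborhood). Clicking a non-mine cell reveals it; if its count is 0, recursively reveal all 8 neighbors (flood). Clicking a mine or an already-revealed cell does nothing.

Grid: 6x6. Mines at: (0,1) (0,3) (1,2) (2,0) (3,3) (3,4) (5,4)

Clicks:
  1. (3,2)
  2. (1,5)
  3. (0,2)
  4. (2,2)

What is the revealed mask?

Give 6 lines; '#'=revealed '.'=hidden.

Click 1 (3,2) count=1: revealed 1 new [(3,2)] -> total=1
Click 2 (1,5) count=0: revealed 6 new [(0,4) (0,5) (1,4) (1,5) (2,4) (2,5)] -> total=7
Click 3 (0,2) count=3: revealed 1 new [(0,2)] -> total=8
Click 4 (2,2) count=2: revealed 1 new [(2,2)] -> total=9

Answer: ..#.##
....##
..#.##
..#...
......
......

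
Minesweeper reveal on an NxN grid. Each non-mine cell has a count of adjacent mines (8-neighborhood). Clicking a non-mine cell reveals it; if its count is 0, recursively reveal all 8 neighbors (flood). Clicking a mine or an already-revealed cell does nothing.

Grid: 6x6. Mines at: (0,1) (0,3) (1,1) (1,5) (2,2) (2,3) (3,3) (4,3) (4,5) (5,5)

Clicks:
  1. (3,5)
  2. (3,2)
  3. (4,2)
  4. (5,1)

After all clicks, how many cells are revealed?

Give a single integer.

Click 1 (3,5) count=1: revealed 1 new [(3,5)] -> total=1
Click 2 (3,2) count=4: revealed 1 new [(3,2)] -> total=2
Click 3 (4,2) count=2: revealed 1 new [(4,2)] -> total=3
Click 4 (5,1) count=0: revealed 9 new [(2,0) (2,1) (3,0) (3,1) (4,0) (4,1) (5,0) (5,1) (5,2)] -> total=12

Answer: 12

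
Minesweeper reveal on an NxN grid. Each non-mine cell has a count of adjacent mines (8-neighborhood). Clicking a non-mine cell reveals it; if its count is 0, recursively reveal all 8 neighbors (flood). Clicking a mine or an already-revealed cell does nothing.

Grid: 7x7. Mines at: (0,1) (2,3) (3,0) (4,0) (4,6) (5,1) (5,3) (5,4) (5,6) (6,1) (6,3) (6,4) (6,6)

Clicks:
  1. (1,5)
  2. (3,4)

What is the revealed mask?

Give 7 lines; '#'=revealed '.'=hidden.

Answer: ..#####
..#####
....###
....###
.......
.......
.......

Derivation:
Click 1 (1,5) count=0: revealed 16 new [(0,2) (0,3) (0,4) (0,5) (0,6) (1,2) (1,3) (1,4) (1,5) (1,6) (2,4) (2,5) (2,6) (3,4) (3,5) (3,6)] -> total=16
Click 2 (3,4) count=1: revealed 0 new [(none)] -> total=16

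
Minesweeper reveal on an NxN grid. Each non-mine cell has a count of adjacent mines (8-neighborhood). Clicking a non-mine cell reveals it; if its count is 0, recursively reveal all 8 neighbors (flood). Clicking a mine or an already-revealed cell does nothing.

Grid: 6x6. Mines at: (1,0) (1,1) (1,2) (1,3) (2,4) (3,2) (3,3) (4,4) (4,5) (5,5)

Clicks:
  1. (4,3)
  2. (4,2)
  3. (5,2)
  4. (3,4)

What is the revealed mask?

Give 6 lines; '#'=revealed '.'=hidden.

Answer: ......
......
##....
##..#.
####..
####..

Derivation:
Click 1 (4,3) count=3: revealed 1 new [(4,3)] -> total=1
Click 2 (4,2) count=2: revealed 1 new [(4,2)] -> total=2
Click 3 (5,2) count=0: revealed 10 new [(2,0) (2,1) (3,0) (3,1) (4,0) (4,1) (5,0) (5,1) (5,2) (5,3)] -> total=12
Click 4 (3,4) count=4: revealed 1 new [(3,4)] -> total=13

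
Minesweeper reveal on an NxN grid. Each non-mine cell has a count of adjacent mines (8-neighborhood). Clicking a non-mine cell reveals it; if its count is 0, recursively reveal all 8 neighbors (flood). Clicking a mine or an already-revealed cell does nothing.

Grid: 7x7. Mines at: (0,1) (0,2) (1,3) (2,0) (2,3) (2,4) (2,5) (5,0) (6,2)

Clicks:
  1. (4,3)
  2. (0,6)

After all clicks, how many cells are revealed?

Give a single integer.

Click 1 (4,3) count=0: revealed 22 new [(3,1) (3,2) (3,3) (3,4) (3,5) (3,6) (4,1) (4,2) (4,3) (4,4) (4,5) (4,6) (5,1) (5,2) (5,3) (5,4) (5,5) (5,6) (6,3) (6,4) (6,5) (6,6)] -> total=22
Click 2 (0,6) count=0: revealed 6 new [(0,4) (0,5) (0,6) (1,4) (1,5) (1,6)] -> total=28

Answer: 28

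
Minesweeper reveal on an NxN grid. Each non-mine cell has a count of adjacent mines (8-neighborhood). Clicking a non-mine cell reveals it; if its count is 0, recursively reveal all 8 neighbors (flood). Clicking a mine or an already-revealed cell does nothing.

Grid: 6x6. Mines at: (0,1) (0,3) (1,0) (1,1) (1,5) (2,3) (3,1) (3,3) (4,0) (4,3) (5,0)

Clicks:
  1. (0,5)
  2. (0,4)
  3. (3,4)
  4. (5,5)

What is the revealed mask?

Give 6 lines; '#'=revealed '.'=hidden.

Answer: ....##
......
....##
....##
....##
....##

Derivation:
Click 1 (0,5) count=1: revealed 1 new [(0,5)] -> total=1
Click 2 (0,4) count=2: revealed 1 new [(0,4)] -> total=2
Click 3 (3,4) count=3: revealed 1 new [(3,4)] -> total=3
Click 4 (5,5) count=0: revealed 7 new [(2,4) (2,5) (3,5) (4,4) (4,5) (5,4) (5,5)] -> total=10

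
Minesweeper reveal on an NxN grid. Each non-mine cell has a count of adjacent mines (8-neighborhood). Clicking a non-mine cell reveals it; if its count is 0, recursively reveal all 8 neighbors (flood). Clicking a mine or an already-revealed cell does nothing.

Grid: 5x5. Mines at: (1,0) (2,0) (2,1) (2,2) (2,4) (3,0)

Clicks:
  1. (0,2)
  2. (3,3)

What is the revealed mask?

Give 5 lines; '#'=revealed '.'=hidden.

Answer: .####
.####
.....
...#.
.....

Derivation:
Click 1 (0,2) count=0: revealed 8 new [(0,1) (0,2) (0,3) (0,4) (1,1) (1,2) (1,3) (1,4)] -> total=8
Click 2 (3,3) count=2: revealed 1 new [(3,3)] -> total=9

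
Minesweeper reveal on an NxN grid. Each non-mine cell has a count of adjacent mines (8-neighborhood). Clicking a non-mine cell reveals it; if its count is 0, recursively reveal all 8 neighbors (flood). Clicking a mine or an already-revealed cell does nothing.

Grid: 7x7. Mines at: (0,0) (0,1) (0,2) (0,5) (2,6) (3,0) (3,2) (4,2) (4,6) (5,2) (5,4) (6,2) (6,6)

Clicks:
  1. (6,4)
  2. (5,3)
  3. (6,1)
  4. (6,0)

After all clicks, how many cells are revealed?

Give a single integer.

Click 1 (6,4) count=1: revealed 1 new [(6,4)] -> total=1
Click 2 (5,3) count=4: revealed 1 new [(5,3)] -> total=2
Click 3 (6,1) count=2: revealed 1 new [(6,1)] -> total=3
Click 4 (6,0) count=0: revealed 5 new [(4,0) (4,1) (5,0) (5,1) (6,0)] -> total=8

Answer: 8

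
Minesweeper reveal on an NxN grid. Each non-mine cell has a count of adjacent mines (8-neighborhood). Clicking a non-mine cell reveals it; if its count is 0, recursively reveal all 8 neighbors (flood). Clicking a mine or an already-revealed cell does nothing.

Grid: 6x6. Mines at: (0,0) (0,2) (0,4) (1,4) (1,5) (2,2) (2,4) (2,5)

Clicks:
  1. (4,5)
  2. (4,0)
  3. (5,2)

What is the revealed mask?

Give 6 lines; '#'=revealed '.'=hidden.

Click 1 (4,5) count=0: revealed 22 new [(1,0) (1,1) (2,0) (2,1) (3,0) (3,1) (3,2) (3,3) (3,4) (3,5) (4,0) (4,1) (4,2) (4,3) (4,4) (4,5) (5,0) (5,1) (5,2) (5,3) (5,4) (5,5)] -> total=22
Click 2 (4,0) count=0: revealed 0 new [(none)] -> total=22
Click 3 (5,2) count=0: revealed 0 new [(none)] -> total=22

Answer: ......
##....
##....
######
######
######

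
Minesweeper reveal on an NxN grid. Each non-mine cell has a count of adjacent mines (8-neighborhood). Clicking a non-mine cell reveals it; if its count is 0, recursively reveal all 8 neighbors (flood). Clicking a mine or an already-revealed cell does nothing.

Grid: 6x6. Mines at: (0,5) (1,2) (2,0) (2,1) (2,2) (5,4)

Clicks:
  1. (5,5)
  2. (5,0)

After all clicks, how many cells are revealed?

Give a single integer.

Answer: 13

Derivation:
Click 1 (5,5) count=1: revealed 1 new [(5,5)] -> total=1
Click 2 (5,0) count=0: revealed 12 new [(3,0) (3,1) (3,2) (3,3) (4,0) (4,1) (4,2) (4,3) (5,0) (5,1) (5,2) (5,3)] -> total=13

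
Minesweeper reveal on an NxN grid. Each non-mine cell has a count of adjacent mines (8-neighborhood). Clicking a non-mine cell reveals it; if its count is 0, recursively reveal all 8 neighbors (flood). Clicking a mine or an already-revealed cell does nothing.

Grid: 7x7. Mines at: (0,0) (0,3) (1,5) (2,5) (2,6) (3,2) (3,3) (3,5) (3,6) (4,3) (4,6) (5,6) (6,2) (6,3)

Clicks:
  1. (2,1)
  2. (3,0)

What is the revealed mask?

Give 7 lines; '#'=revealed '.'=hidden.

Answer: .......
##.....
##.....
##.....
##.....
##.....
##.....

Derivation:
Click 1 (2,1) count=1: revealed 1 new [(2,1)] -> total=1
Click 2 (3,0) count=0: revealed 11 new [(1,0) (1,1) (2,0) (3,0) (3,1) (4,0) (4,1) (5,0) (5,1) (6,0) (6,1)] -> total=12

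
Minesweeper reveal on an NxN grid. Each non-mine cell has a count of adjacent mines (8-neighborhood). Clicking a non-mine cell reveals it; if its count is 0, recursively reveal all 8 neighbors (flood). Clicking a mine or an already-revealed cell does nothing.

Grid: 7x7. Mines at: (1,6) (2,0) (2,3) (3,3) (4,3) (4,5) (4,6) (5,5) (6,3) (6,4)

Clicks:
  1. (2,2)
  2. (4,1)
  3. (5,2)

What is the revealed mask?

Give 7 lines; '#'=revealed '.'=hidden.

Answer: .......
.......
..#....
###....
###....
###....
###....

Derivation:
Click 1 (2,2) count=2: revealed 1 new [(2,2)] -> total=1
Click 2 (4,1) count=0: revealed 12 new [(3,0) (3,1) (3,2) (4,0) (4,1) (4,2) (5,0) (5,1) (5,2) (6,0) (6,1) (6,2)] -> total=13
Click 3 (5,2) count=2: revealed 0 new [(none)] -> total=13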